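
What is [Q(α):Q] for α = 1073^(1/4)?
[Q(α):Q] = 4

α is a root of x^4 - 1073. By Eisenstein's criterion at the prime p = 29 (which divides the constant term 1073 but p^2 = 841 does not, since 1073 is squarefree), x^4 - 1073 is irreducible over Q. Hence [Q(α):Q] = 4.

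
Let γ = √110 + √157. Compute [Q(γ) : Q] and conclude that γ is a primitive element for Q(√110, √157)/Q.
[Q(γ) : Q] = 4 (equivalently, Q(γ) = Q(√110, √157))

Obviously Q(γ) ⊆ Q(√110, √157), and [Q(√110, √157):Q] = 4 (since 110, 157 are distinct squarefree integers > 1 with 17270 not a perfect square). To show equality we compute the minimal polynomial of γ. From γ = √110 + √157: γ^2 = 110 + 2√(17270) + 157 = 267 + 2√(17270), so γ^2 - 267 = 2√(17270); squaring, (γ^2 - 267)^2 = 4·17270, i.e. γ^4 - 534γ^2 + 71289 - 69080 = 0, i.e. γ^4 - 534γ^2 + 2209 = 0. So γ is a root of x^4 - 534x^2 + 2209. This polynomial is irreducible over Q: it has no rational root (each ±√110 ± √157 is irrational), and any factorization into two quadratics over Q would force √(17270) ∈ Q (pairing opposite roots) or √110, √157 ∈ Q (other pairings), all impossible. Hence [Q(γ):Q] = 4 = [Q(√110, √157):Q], so Q(γ) = Q(√110, √157).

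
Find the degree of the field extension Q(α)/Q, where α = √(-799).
[Q(α):Q] = 2

[Q(α):Q] equals the degree of the minimal polynomial of α. Here α^2 = -799 and x^2 + 799 is irreducible (d = -799 is squarefree, ≠ 1, hence not a square), so deg(m_α) = 2. Thus [Q(α):Q] = 2.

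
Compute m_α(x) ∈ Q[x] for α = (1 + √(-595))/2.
m_α(x) = x^2 - x + 149

From 2α - 1 = √(-595), squaring gives (2α - 1)^2 = -595, i.e. 4α^2 - 4α + 1 = -595, so α^2 - α + (1 + 595)/4 = 0. Since -595 ≡ 1 (mod 4), (1 + 595)/4 = 149 ∈ Z. The polynomial x^2 - x + 149 has discriminant 1 - 4·(149) = -595, which is not a perfect square in Q (d = -595 is squarefree and ≠ 1), so x^2 - x + 149 is irreducible over Q. It is the minimal polynomial of α.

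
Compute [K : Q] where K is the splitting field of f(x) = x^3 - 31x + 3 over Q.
[K : Q] = 6

By the rational root test, any rational root of the monic integer polynomial f(x) = x^3 - 31x + 3 must be an integer dividing the constant term 3, i.e. one of ±{1, 3}. Evaluating: f(1) = -27, f(-1) = 33, f(3) = -63, f(-3) = 69; none is 0, so f has no rational root and is therefore irreducible over Q (a cubic with no linear factor over a field is irreducible). For an irreducible cubic, the Galois group is A_3 or S_3 according as the discriminant disc(f) = -4a^3 - 27b^2 = -4·(-31)^3 - 27·(3)^2 = 118921 is or is not a square in Q. Here disc(f) = 118921 is not a perfect square in Q, so the Galois group of f over Q is not contained in A_3 and must be all of S_3. The splitting field has degree |S_3| = 6 over Q, so [K : Q] = 6.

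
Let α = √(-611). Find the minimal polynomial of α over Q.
m_α(x) = x^2 + 611

α satisfies α^2 + 611 = 0, so x^2 + 611 annihilates α. Since d = -611 is squarefree and ≠ 1, it is not a perfect square in Q, so x^2 + 611 has no rational root and is therefore irreducible over Q (a degree-2 polynomial over a field is irreducible iff it has no root). Hence m_α(x) = x^2 + 611.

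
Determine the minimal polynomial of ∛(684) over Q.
m_α(x) = x^3 - 684

α satisfies α^3 = 684, so x^3 - 684 annihilates α. By the rational root test, a rational root p/q (in lowest terms) of x^3 - 684 would satisfy p^3 = 684 q^3, forcing q = 1 and p^3 = 684; but 684 is not a perfect cube, contradiction. A monic cubic over Q with no rational root is irreducible (any nontrivial factorization would include a linear factor). Hence x^3 - 684 is the minimal polynomial of α, and in particular [Q(α):Q] = 3.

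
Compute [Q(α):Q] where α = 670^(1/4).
[Q(α):Q] = 4

α is a root of x^4 - 670. By Eisenstein's criterion at the prime p = 2 (which divides the constant term 670 but p^2 = 4 does not, since 670 is squarefree), x^4 - 670 is irreducible over Q. Hence [Q(α):Q] = 4.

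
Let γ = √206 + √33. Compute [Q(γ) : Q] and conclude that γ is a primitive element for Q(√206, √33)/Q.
[Q(γ) : Q] = 4 (equivalently, Q(γ) = Q(√206, √33))

Obviously Q(γ) ⊆ Q(√206, √33), and [Q(√206, √33):Q] = 4 (since 206, 33 are distinct squarefree integers > 1 with 6798 not a perfect square). To show equality we compute the minimal polynomial of γ. From γ = √206 + √33: γ^2 = 206 + 2√(6798) + 33 = 239 + 2√(6798), so γ^2 - 239 = 2√(6798); squaring, (γ^2 - 239)^2 = 4·6798, i.e. γ^4 - 478γ^2 + 57121 - 27192 = 0, i.e. γ^4 - 478γ^2 + 29929 = 0. So γ is a root of x^4 - 478x^2 + 29929. This polynomial is irreducible over Q: it has no rational root (each ±√206 ± √33 is irrational), and any factorization into two quadratics over Q would force √(6798) ∈ Q (pairing opposite roots) or √206, √33 ∈ Q (other pairings), all impossible. Hence [Q(γ):Q] = 4 = [Q(√206, √33):Q], so Q(γ) = Q(√206, √33).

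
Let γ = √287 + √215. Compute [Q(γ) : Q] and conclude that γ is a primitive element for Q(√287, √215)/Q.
[Q(γ) : Q] = 4 (equivalently, Q(γ) = Q(√287, √215))

Obviously Q(γ) ⊆ Q(√287, √215), and [Q(√287, √215):Q] = 4 (since 287, 215 are distinct squarefree integers > 1 with 61705 not a perfect square). To show equality we compute the minimal polynomial of γ. From γ = √287 + √215: γ^2 = 287 + 2√(61705) + 215 = 502 + 2√(61705), so γ^2 - 502 = 2√(61705); squaring, (γ^2 - 502)^2 = 4·61705, i.e. γ^4 - 1004γ^2 + 252004 - 246820 = 0, i.e. γ^4 - 1004γ^2 + 5184 = 0. So γ is a root of x^4 - 1004x^2 + 5184. This polynomial is irreducible over Q: it has no rational root (each ±√287 ± √215 is irrational), and any factorization into two quadratics over Q would force √(61705) ∈ Q (pairing opposite roots) or √287, √215 ∈ Q (other pairings), all impossible. Hence [Q(γ):Q] = 4 = [Q(√287, √215):Q], so Q(γ) = Q(√287, √215).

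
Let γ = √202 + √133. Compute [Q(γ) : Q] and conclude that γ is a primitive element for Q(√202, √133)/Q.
[Q(γ) : Q] = 4 (equivalently, Q(γ) = Q(√202, √133))

Obviously Q(γ) ⊆ Q(√202, √133), and [Q(√202, √133):Q] = 4 (since 202, 133 are distinct squarefree integers > 1 with 26866 not a perfect square). To show equality we compute the minimal polynomial of γ. From γ = √202 + √133: γ^2 = 202 + 2√(26866) + 133 = 335 + 2√(26866), so γ^2 - 335 = 2√(26866); squaring, (γ^2 - 335)^2 = 4·26866, i.e. γ^4 - 670γ^2 + 112225 - 107464 = 0, i.e. γ^4 - 670γ^2 + 4761 = 0. So γ is a root of x^4 - 670x^2 + 4761. This polynomial is irreducible over Q: it has no rational root (each ±√202 ± √133 is irrational), and any factorization into two quadratics over Q would force √(26866) ∈ Q (pairing opposite roots) or √202, √133 ∈ Q (other pairings), all impossible. Hence [Q(γ):Q] = 4 = [Q(√202, √133):Q], so Q(γ) = Q(√202, √133).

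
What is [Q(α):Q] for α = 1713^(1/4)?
[Q(α):Q] = 4

α is a root of x^4 - 1713. By Eisenstein's criterion at the prime p = 3 (which divides the constant term 1713 but p^2 = 9 does not, since 1713 is squarefree), x^4 - 1713 is irreducible over Q. Hence [Q(α):Q] = 4.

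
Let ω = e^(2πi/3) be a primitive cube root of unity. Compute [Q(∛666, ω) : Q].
[Q(∛666, ω) : Q] = 6

[Q(∛666):Q] = 3 (min poly x^3 - 666, irreducible since 666 is not a perfect cube). [Q(ω):Q] = 2 (min poly x^2 + x + 1). Since Q(∛666) ⊂ R and ω ∉ R, we have ω ∉ Q(∛666), so x^2 + x + 1 remains irreducible over Q(∛666) and [Q(∛666, ω) : Q(∛666)] = 2. By the tower law, [Q(∛666, ω) : Q] = 3 · 2 = 6. (In fact Q(∛666, ω) is the splitting field of x^3 - 666 over Q.)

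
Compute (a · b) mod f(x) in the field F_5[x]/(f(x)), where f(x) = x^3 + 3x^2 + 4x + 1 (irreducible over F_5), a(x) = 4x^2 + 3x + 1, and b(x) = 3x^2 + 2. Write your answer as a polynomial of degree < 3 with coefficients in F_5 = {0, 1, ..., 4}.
a · b ≡ 4x^2 + 2x + 4 (mod f(x))

Multiply in F_5[x]: a(x)·b(x) = (4x^2 + 3x + 1)·(3x^2 + 2) = 2x^4 + 4x^3 + x^2 + x + 2. This has degree ≥ 3, so divide by f(x) over F_5: 2x^4 + 4x^3 + x^2 + x + 2 = (2x + 3)·(x^3 + 3x^2 + 4x + 1) + (4x^2 + 2x + 4). Hence a·b ≡ 4x^2 + 2x + 4 (mod f). (F_5[x]/(f) is a field with 5^3 = 125 elements since f is irreducible of degree 3.)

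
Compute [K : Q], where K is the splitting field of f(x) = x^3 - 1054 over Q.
[K : Q] = 6

The roots of x^3 - 1054 are ∛1054, ω∛1054, ω^2∛1054 where ω = e^(2πi/3) is a primitive cube root of unity, so K = Q(∛1054, ω). Now [Q(∛1054):Q] = 3 (since 1054 is not a perfect cube, x^3 - 1054 is irreducible) and [Q(ω):Q] = 2. Both 2 and 3 divide [K:Q], and [K:Q] ≤ 3·2 = 6, so [K:Q] = 6. (Equivalently: Q(∛1054) ⊂ R but ω ∉ R, so [K : Q(∛1054)] = 2.)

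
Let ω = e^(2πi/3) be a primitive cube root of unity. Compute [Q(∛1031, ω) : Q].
[Q(∛1031, ω) : Q] = 6

[Q(∛1031):Q] = 3 (min poly x^3 - 1031, irreducible since 1031 is not a perfect cube). [Q(ω):Q] = 2 (min poly x^2 + x + 1). Since Q(∛1031) ⊂ R and ω ∉ R, we have ω ∉ Q(∛1031), so x^2 + x + 1 remains irreducible over Q(∛1031) and [Q(∛1031, ω) : Q(∛1031)] = 2. By the tower law, [Q(∛1031, ω) : Q] = 3 · 2 = 6. (In fact Q(∛1031, ω) is the splitting field of x^3 - 1031 over Q.)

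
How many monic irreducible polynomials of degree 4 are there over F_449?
There are 10160690400 monic irreducible polynomials of degree 4 over F_449

Each element of F_{449^4} that lies in no proper subfield is a root of exactly one monic irreducible of degree 4 over F_449, and each such polynomial has 4 distinct roots in F_{449^4}. By Möbius inversion the count is N_449(4) = (1/4) Σ_{d|4} μ(4/d) · 449^d = (1/4)(μ(4)·449^1 + μ(2)·449^2 + μ(1)·449^4) = 40642761600/4 = 10160690400.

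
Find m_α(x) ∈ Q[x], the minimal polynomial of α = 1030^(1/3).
m_α(x) = x^3 - 1030

α satisfies α^3 = 1030, so x^3 - 1030 annihilates α. By the rational root test, a rational root p/q (in lowest terms) of x^3 - 1030 would satisfy p^3 = 1030 q^3, forcing q = 1 and p^3 = 1030; but 1030 is not a perfect cube, contradiction. A monic cubic over Q with no rational root is irreducible (any nontrivial factorization would include a linear factor). Hence x^3 - 1030 is the minimal polynomial of α, and in particular [Q(α):Q] = 3.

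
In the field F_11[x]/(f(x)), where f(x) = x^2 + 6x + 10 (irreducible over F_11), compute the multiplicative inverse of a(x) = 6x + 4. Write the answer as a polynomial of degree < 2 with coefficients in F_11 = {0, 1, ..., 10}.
a(x)^(-1) ≡ 5x + 1 (mod f(x))

Since f is irreducible over F_11, F_11[x]/(f) is a field and a(x) ≠ 0 has an inverse. Apply the extended Euclidean algorithm to f(x) and a(x) in F_11[x]: f(x) = (2x + 7)·a(x) + (4). The last nonzero remainder is the constant 4 = gcd(f, a) in F_11. Back-substituting through the division chain expresses 4 = s(x)·a(x) + t(x)·f(x) with s(x) ≡ 9x + 4 (mod f), so (9x + 4)·a(x) ≡ 4 (mod f). Multiplying by 4^(-1) ≡ 3 in F_11 gives a(x)^(-1) ≡ 3·(9x + 4) ≡ 5x + 1 (mod f). Check: (6x + 4)·(5x + 1) = 8x^2 + 4x + 4 ≡ 1 (mod x^2 + 6x + 10).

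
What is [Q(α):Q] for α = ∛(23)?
[Q(α):Q] = 3

The minimal polynomial of α is x^3 - 23, irreducible over Q since 23 is not a perfect cube (so x^3 - 23 has no rational root). Hence [Q(α):Q] = deg(m_α) = 3.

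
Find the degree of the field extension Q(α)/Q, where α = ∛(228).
[Q(α):Q] = 3

The minimal polynomial of α is x^3 - 228, irreducible over Q since 228 is not a perfect cube (so x^3 - 228 has no rational root). Hence [Q(α):Q] = deg(m_α) = 3.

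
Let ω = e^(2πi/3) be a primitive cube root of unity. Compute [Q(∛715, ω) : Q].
[Q(∛715, ω) : Q] = 6

[Q(∛715):Q] = 3 (min poly x^3 - 715, irreducible since 715 is not a perfect cube). [Q(ω):Q] = 2 (min poly x^2 + x + 1). Since Q(∛715) ⊂ R and ω ∉ R, we have ω ∉ Q(∛715), so x^2 + x + 1 remains irreducible over Q(∛715) and [Q(∛715, ω) : Q(∛715)] = 2. By the tower law, [Q(∛715, ω) : Q] = 3 · 2 = 6. (In fact Q(∛715, ω) is the splitting field of x^3 - 715 over Q.)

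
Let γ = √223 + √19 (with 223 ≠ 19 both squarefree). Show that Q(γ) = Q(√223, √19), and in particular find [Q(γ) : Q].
[Q(γ) : Q] = 4 (equivalently, Q(γ) = Q(√223, √19))

Obviously Q(γ) ⊆ Q(√223, √19), and [Q(√223, √19):Q] = 4 (since 223, 19 are distinct squarefree integers > 1 with 4237 not a perfect square). To show equality we compute the minimal polynomial of γ. From γ = √223 + √19: γ^2 = 223 + 2√(4237) + 19 = 242 + 2√(4237), so γ^2 - 242 = 2√(4237); squaring, (γ^2 - 242)^2 = 4·4237, i.e. γ^4 - 484γ^2 + 58564 - 16948 = 0, i.e. γ^4 - 484γ^2 + 41616 = 0. So γ is a root of x^4 - 484x^2 + 41616. This polynomial is irreducible over Q: it has no rational root (each ±√223 ± √19 is irrational), and any factorization into two quadratics over Q would force √(4237) ∈ Q (pairing opposite roots) or √223, √19 ∈ Q (other pairings), all impossible. Hence [Q(γ):Q] = 4 = [Q(√223, √19):Q], so Q(γ) = Q(√223, √19).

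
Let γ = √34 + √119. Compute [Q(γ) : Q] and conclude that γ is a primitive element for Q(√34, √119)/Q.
[Q(γ) : Q] = 4 (equivalently, Q(γ) = Q(√34, √119))

Obviously Q(γ) ⊆ Q(√34, √119), and [Q(√34, √119):Q] = 4 (since 34, 119 are distinct squarefree integers > 1 with 4046 not a perfect square). To show equality we compute the minimal polynomial of γ. From γ = √34 + √119: γ^2 = 34 + 2√(4046) + 119 = 153 + 2√(4046), so γ^2 - 153 = 2√(4046); squaring, (γ^2 - 153)^2 = 4·4046, i.e. γ^4 - 306γ^2 + 23409 - 16184 = 0, i.e. γ^4 - 306γ^2 + 7225 = 0. So γ is a root of x^4 - 306x^2 + 7225. This polynomial is irreducible over Q: it has no rational root (each ±√34 ± √119 is irrational), and any factorization into two quadratics over Q would force √(4046) ∈ Q (pairing opposite roots) or √34, √119 ∈ Q (other pairings), all impossible. Hence [Q(γ):Q] = 4 = [Q(√34, √119):Q], so Q(γ) = Q(√34, √119).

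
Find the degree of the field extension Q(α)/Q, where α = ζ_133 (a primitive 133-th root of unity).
[Q(α):Q] = 108

The minimal polynomial of ζ_133 over Q is the 133-th cyclotomic polynomial Φ_133(x), which is irreducible over Q and has degree φ(133) = 108. Hence [Q(α):Q] = φ(133) = 108.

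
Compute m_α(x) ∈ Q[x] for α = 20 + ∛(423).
m_α(x) = x^3 - 60x^2 + 1200x - 8423

Set β = α - 20 = ∛(423), so β^3 = 423. Then (α - 20)^3 - 423 = 0, i.e. α is a root of g(x) = (x - 20)^3 - 423 = x^3 - 60x^2 + 1200x - 8423. Since g(x) = h(x - 20) where h(x) = x^3 - 423, and h is irreducible over Q (because 423 is not a perfect cube, so h has no rational root, and a monic cubic with no rational root is irreducible), g is also irreducible (irreducibility is preserved under the substitution x → x - 20). Hence m_α(x) = x^3 - 60x^2 + 1200x - 8423.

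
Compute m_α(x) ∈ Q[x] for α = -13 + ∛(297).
m_α(x) = x^3 + 39x^2 + 507x + 1900

Set β = α + 13 = ∛(297), so β^3 = 297. Then (α + 13)^3 - 297 = 0, i.e. α is a root of g(x) = (x + 13)^3 - 297 = x^3 + 39x^2 + 507x + 1900. Since g(x) = h(x + 13) where h(x) = x^3 - 297, and h is irreducible over Q (because 297 is not a perfect cube, so h has no rational root, and a monic cubic with no rational root is irreducible), g is also irreducible (irreducibility is preserved under the substitution x → x + 13). Hence m_α(x) = x^3 + 39x^2 + 507x + 1900.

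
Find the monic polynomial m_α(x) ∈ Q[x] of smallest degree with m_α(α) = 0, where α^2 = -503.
m_α(x) = x^2 + 503

α satisfies α^2 + 503 = 0, so x^2 + 503 annihilates α. Since d = -503 is squarefree and ≠ 1, it is not a perfect square in Q, so x^2 + 503 has no rational root and is therefore irreducible over Q (a degree-2 polynomial over a field is irreducible iff it has no root). Hence m_α(x) = x^2 + 503.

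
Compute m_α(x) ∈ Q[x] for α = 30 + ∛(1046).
m_α(x) = x^3 - 90x^2 + 2700x - 28046

Set β = α - 30 = ∛(1046), so β^3 = 1046. Then (α - 30)^3 - 1046 = 0, i.e. α is a root of g(x) = (x - 30)^3 - 1046 = x^3 - 90x^2 + 2700x - 28046. Since g(x) = h(x - 30) where h(x) = x^3 - 1046, and h is irreducible over Q (because 1046 is not a perfect cube, so h has no rational root, and a monic cubic with no rational root is irreducible), g is also irreducible (irreducibility is preserved under the substitution x → x - 30). Hence m_α(x) = x^3 - 90x^2 + 2700x - 28046.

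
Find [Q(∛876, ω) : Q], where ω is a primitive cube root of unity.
[Q(∛876, ω) : Q] = 6

[Q(∛876):Q] = 3 (min poly x^3 - 876, irreducible since 876 is not a perfect cube). [Q(ω):Q] = 2 (min poly x^2 + x + 1). Since Q(∛876) ⊂ R and ω ∉ R, we have ω ∉ Q(∛876), so x^2 + x + 1 remains irreducible over Q(∛876) and [Q(∛876, ω) : Q(∛876)] = 2. By the tower law, [Q(∛876, ω) : Q] = 3 · 2 = 6. (In fact Q(∛876, ω) is the splitting field of x^3 - 876 over Q.)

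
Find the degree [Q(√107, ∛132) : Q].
[Q(√107, ∛132) : Q] = 6

Let L = Q(√107, ∛132). Since Q(√107) ⊂ L and [Q(√107):Q] = 2, the tower law gives 2 | [L:Q]. Likewise Q(∛132) ⊂ L with [Q(∛132):Q] = 3 (because 132 is not a perfect cube), so 3 | [L:Q]. As gcd(2,3) = 1, [L:Q] is divisible by 6. Conversely L is generated over Q by √107 and ∛132, so [L:Q] ≤ 2·3 = 6. Therefore [Q(√107, ∛132) : Q] = 6.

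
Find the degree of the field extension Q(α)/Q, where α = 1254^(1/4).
[Q(α):Q] = 4

α is a root of x^4 - 1254. By Eisenstein's criterion at the prime p = 2 (which divides the constant term 1254 but p^2 = 4 does not, since 1254 is squarefree), x^4 - 1254 is irreducible over Q. Hence [Q(α):Q] = 4.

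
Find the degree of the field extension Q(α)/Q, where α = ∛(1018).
[Q(α):Q] = 3

The minimal polynomial of α is x^3 - 1018, irreducible over Q since 1018 is not a perfect cube (so x^3 - 1018 has no rational root). Hence [Q(α):Q] = deg(m_α) = 3.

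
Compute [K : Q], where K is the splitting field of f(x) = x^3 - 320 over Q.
[K : Q] = 6

The roots of x^3 - 320 are ∛320, ω∛320, ω^2∛320 where ω = e^(2πi/3) is a primitive cube root of unity, so K = Q(∛320, ω). Now [Q(∛320):Q] = 3 (since 320 is not a perfect cube, x^3 - 320 is irreducible) and [Q(ω):Q] = 2. Both 2 and 3 divide [K:Q], and [K:Q] ≤ 3·2 = 6, so [K:Q] = 6. (Equivalently: Q(∛320) ⊂ R but ω ∉ R, so [K : Q(∛320)] = 2.)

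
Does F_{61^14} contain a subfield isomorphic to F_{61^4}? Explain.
No: F_{61^4} is not a subfield of F_{61^14}

F_{p^m} embeds in F_{p^n} iff m | n. Here 4 ∤ 14 (since 14 = 3·4 + 2 with remainder 2 ≠ 0), so F_{61^4} is not a subfield of F_{61^14}. Equivalently: if it were, the tower law would give 4 = [F_{61^4}:F_61] dividing [F_{61^14}:F_61] = 14, contradiction.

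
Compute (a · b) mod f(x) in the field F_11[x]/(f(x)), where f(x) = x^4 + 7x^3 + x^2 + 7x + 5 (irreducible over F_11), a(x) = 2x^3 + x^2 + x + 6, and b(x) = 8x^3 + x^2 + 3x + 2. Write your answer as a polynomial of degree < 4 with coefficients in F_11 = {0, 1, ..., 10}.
a · b ≡ 5x^3 + 9x^2 + 5x (mod f(x))

Multiply in F_11[x]: a(x)·b(x) = (2x^3 + x^2 + x + 6)·(8x^3 + x^2 + 3x + 2) = 5x^6 + 10x^5 + 4x^4 + x^3 + 9x + 1. This has degree ≥ 4, so divide by f(x) over F_11: 5x^6 + 10x^5 + 4x^4 + x^3 + 9x + 1 = (5x^2 + 8x + 9)·(x^4 + 7x^3 + x^2 + 7x + 5) + (5x^3 + 9x^2 + 5x). Hence a·b ≡ 5x^3 + 9x^2 + 5x (mod f). (F_11[x]/(f) is a field with 11^4 = 14641 elements since f is irreducible of degree 4.)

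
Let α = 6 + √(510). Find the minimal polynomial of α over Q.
m_α(x) = x^2 - 12x - 474

From α - 6 = √(510), squaring gives (α - 6)^2 = 510, i.e. α^2 - 12α + 36 = 510, so α^2 - 12α - 474 = 0. The discriminant of x^2 - 12x - 474 is (-12)^2 - 4·(-474) = 144 + 1896 = 2040, and 4·(510) is not a perfect square in Q since 510 is squarefree and ≠ 1. Hence x^2 - 12x - 474 is irreducible over Q and is the minimal polynomial of α.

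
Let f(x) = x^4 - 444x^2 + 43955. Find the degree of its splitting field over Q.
[K : Q] = 4

Solving the quadratic in x^2: x^2 = (444 ± √(444^2 - 4·43955))/2 = (444 ± √21316)/2 = (444 ± 146)/2, giving x^2 = 295 or x^2 = 149. So f(x) = (x^2 - 295)(x^2 - 149) and the roots of f are ±√295, ±√149. Hence the splitting field is K = Q(√295, √149). Since 295 and 149 are distinct squarefree integers > 1, their product 43955 is not a perfect square, so √149 ∉ Q(√295). By the tower law [K:Q] = [Q(√295,√149):Q(√295)] · [Q(√295):Q] = 2 · 2 = 4.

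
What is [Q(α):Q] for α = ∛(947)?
[Q(α):Q] = 3

The minimal polynomial of α is x^3 - 947, irreducible over Q since 947 is not a perfect cube (so x^3 - 947 has no rational root). Hence [Q(α):Q] = deg(m_α) = 3.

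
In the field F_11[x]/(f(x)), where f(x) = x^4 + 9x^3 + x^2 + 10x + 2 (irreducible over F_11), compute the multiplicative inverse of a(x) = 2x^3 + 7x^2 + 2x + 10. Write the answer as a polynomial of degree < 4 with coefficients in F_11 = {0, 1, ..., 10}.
a(x)^(-1) ≡ 4x^3 + 8x^2 + 3x + 9 (mod f(x))

Since f is irreducible over F_11, F_11[x]/(f) is a field and a(x) ≠ 0 has an inverse. Apply the extended Euclidean algorithm to f(x) and a(x) in F_11[x]: f(x) = (6x)·a(x) + (5x + 2);  a(x) = (7x^2 + 3x + 8)·(5x + 2) + (5). The last nonzero remainder is the constant 5 = gcd(f, a) in F_11. Back-substituting through the division chain expresses 5 = s(x)·a(x) + t(x)·f(x) with s(x) ≡ 9x^3 + 7x^2 + 4x + 1 (mod f), so (9x^3 + 7x^2 + 4x + 1)·a(x) ≡ 5 (mod f). Multiplying by 5^(-1) ≡ 9 in F_11 gives a(x)^(-1) ≡ 9·(9x^3 + 7x^2 + 4x + 1) ≡ 4x^3 + 8x^2 + 3x + 9 (mod f). Check: (2x^3 + 7x^2 + 2x + 10)·(4x^3 + 8x^2 + 3x + 9) = 8x^6 + 4x^4 + 7x^3 + 6x^2 + 4x + 2 ≡ 1 (mod x^4 + 9x^3 + x^2 + 10x + 2).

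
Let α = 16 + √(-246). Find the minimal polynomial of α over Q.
m_α(x) = x^2 - 32x + 502

From α - 16 = √(-246), squaring gives (α - 16)^2 = -246, i.e. α^2 - 32α + 256 = -246, so α^2 - 32α + 502 = 0. The discriminant of x^2 - 32x + 502 is (-32)^2 - 4·(502) = 1024 - 2008 = -984, and 4·(-246) is not a perfect square in Q since -246 is squarefree and ≠ 1. Hence x^2 - 32x + 502 is irreducible over Q and is the minimal polynomial of α.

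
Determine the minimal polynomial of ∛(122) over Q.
m_α(x) = x^3 - 122

α satisfies α^3 = 122, so x^3 - 122 annihilates α. By the rational root test, a rational root p/q (in lowest terms) of x^3 - 122 would satisfy p^3 = 122 q^3, forcing q = 1 and p^3 = 122; but 122 is not a perfect cube, contradiction. A monic cubic over Q with no rational root is irreducible (any nontrivial factorization would include a linear factor). Hence x^3 - 122 is the minimal polynomial of α, and in particular [Q(α):Q] = 3.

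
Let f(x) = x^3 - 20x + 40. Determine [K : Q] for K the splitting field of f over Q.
[K : Q] = 6

By the rational root test, any rational root of the monic integer polynomial f(x) = x^3 - 20x + 40 must be an integer dividing the constant term 40, i.e. one of ±{1, 2, 4, 5, 8, 10, 20, 40}. Evaluating: f(1) = 21, f(-1) = 59, f(2) = 8, f(-2) = 72, f(4) = 24, f(-4) = 56, f(5) = 65, f(-5) = 15, f(8) = 392, f(-8) = -312, f(10) = 840, f(-10) = -760, f(20) = 7640, f(-20) = -7560, f(40) = 63240, f(-40) = -63160; none is 0, so f has no rational root and is therefore irreducible over Q (a cubic with no linear factor over a field is irreducible). For an irreducible cubic, the Galois group is A_3 or S_3 according as the discriminant disc(f) = -4a^3 - 27b^2 = -4·(-20)^3 - 27·(40)^2 = -11200 is or is not a square in Q. Here disc(f) = -11200 is not a perfect square in Q, so the Galois group of f over Q is not contained in A_3 and must be all of S_3. The splitting field has degree |S_3| = 6 over Q, so [K : Q] = 6.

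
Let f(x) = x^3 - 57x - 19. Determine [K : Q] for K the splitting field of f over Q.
[K : Q] = 3

By the rational root test, any rational root of the monic integer polynomial f(x) = x^3 - 57x - 19 must be an integer dividing the constant term -19, i.e. one of ±{1, 19}. Evaluating: f(1) = -75, f(-1) = 37, f(19) = 5757, f(-19) = -5795; none is 0, so f has no rational root and is therefore irreducible over Q (a cubic with no linear factor over a field is irreducible). For an irreducible cubic, the Galois group is A_3 or S_3 according as the discriminant disc(f) = -4a^3 - 27b^2 = -4·(-57)^3 - 27·(-19)^2 = 731025 is or is not a square in Q. Here disc(f) = 731025 = 855^2 is a perfect square in Q, so the Galois group of f over Q is contained in A_3, hence equals A_3 (cyclic of order 3). The splitting field has degree |A_3| = 3 over Q, so [K : Q] = 3.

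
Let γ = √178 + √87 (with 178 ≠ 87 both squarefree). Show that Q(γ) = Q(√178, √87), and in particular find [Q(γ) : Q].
[Q(γ) : Q] = 4 (equivalently, Q(γ) = Q(√178, √87))

Obviously Q(γ) ⊆ Q(√178, √87), and [Q(√178, √87):Q] = 4 (since 178, 87 are distinct squarefree integers > 1 with 15486 not a perfect square). To show equality we compute the minimal polynomial of γ. From γ = √178 + √87: γ^2 = 178 + 2√(15486) + 87 = 265 + 2√(15486), so γ^2 - 265 = 2√(15486); squaring, (γ^2 - 265)^2 = 4·15486, i.e. γ^4 - 530γ^2 + 70225 - 61944 = 0, i.e. γ^4 - 530γ^2 + 8281 = 0. So γ is a root of x^4 - 530x^2 + 8281. This polynomial is irreducible over Q: it has no rational root (each ±√178 ± √87 is irrational), and any factorization into two quadratics over Q would force √(15486) ∈ Q (pairing opposite roots) or √178, √87 ∈ Q (other pairings), all impossible. Hence [Q(γ):Q] = 4 = [Q(√178, √87):Q], so Q(γ) = Q(√178, √87).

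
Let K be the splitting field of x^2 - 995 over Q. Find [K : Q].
[K : Q] = 2

f(x) = x^2 - 995 factors as (x - √995)(x + √995). The splitting field is K = Q(√995). Since 995 is squarefree and > 1, it is not a perfect square, so x^2 - 995 is irreducible over Q and [Q(√995) : Q] = 2. Hence [K : Q] = 2.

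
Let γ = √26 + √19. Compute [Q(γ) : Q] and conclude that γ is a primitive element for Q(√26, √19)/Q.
[Q(γ) : Q] = 4 (equivalently, Q(γ) = Q(√26, √19))

Obviously Q(γ) ⊆ Q(√26, √19), and [Q(√26, √19):Q] = 4 (since 26, 19 are distinct squarefree integers > 1 with 494 not a perfect square). To show equality we compute the minimal polynomial of γ. From γ = √26 + √19: γ^2 = 26 + 2√(494) + 19 = 45 + 2√(494), so γ^2 - 45 = 2√(494); squaring, (γ^2 - 45)^2 = 4·494, i.e. γ^4 - 90γ^2 + 2025 - 1976 = 0, i.e. γ^4 - 90γ^2 + 49 = 0. So γ is a root of x^4 - 90x^2 + 49. This polynomial is irreducible over Q: it has no rational root (each ±√26 ± √19 is irrational), and any factorization into two quadratics over Q would force √(494) ∈ Q (pairing opposite roots) or √26, √19 ∈ Q (other pairings), all impossible. Hence [Q(γ):Q] = 4 = [Q(√26, √19):Q], so Q(γ) = Q(√26, √19).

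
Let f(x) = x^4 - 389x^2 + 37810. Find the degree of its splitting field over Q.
[K : Q] = 4

Solving the quadratic in x^2: x^2 = (389 ± √(389^2 - 4·37810))/2 = (389 ± √81)/2 = (389 ± 9)/2, giving x^2 = 190 or x^2 = 199. So f(x) = (x^2 - 190)(x^2 - 199) and the roots of f are ±√190, ±√199. Hence the splitting field is K = Q(√190, √199). Since 190 and 199 are distinct squarefree integers > 1, their product 37810 is not a perfect square, so √199 ∉ Q(√190). By the tower law [K:Q] = [Q(√190,√199):Q(√190)] · [Q(√190):Q] = 2 · 2 = 4.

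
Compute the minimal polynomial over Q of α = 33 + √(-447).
m_α(x) = x^2 - 66x + 1536

From α - 33 = √(-447), squaring gives (α - 33)^2 = -447, i.e. α^2 - 66α + 1089 = -447, so α^2 - 66α + 1536 = 0. The discriminant of x^2 - 66x + 1536 is (-66)^2 - 4·(1536) = 4356 - 6144 = -1788, and 4·(-447) is not a perfect square in Q since -447 is squarefree and ≠ 1. Hence x^2 - 66x + 1536 is irreducible over Q and is the minimal polynomial of α.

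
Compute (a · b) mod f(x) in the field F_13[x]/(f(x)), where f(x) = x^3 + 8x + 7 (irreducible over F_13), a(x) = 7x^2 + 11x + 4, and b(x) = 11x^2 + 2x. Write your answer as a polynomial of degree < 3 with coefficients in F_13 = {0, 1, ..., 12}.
a · b ≡ 9x^2 + x + 4 (mod f(x))

Multiply in F_13[x]: a(x)·b(x) = (7x^2 + 11x + 4)·(11x^2 + 2x) = 12x^4 + 5x^3 + x^2 + 8x. This has degree ≥ 3, so divide by f(x) over F_13: 12x^4 + 5x^3 + x^2 + 8x = (12x + 5)·(x^3 + 8x + 7) + (9x^2 + x + 4). Hence a·b ≡ 9x^2 + x + 4 (mod f). (F_13[x]/(f) is a field with 13^3 = 2197 elements since f is irreducible of degree 3.)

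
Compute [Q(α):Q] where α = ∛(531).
[Q(α):Q] = 3

The minimal polynomial of α is x^3 - 531, irreducible over Q since 531 is not a perfect cube (so x^3 - 531 has no rational root). Hence [Q(α):Q] = deg(m_α) = 3.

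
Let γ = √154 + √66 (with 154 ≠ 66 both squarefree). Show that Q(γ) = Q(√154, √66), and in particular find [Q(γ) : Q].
[Q(γ) : Q] = 4 (equivalently, Q(γ) = Q(√154, √66))

Obviously Q(γ) ⊆ Q(√154, √66), and [Q(√154, √66):Q] = 4 (since 154, 66 are distinct squarefree integers > 1 with 10164 not a perfect square). To show equality we compute the minimal polynomial of γ. From γ = √154 + √66: γ^2 = 154 + 2√(10164) + 66 = 220 + 2√(10164), so γ^2 - 220 = 2√(10164); squaring, (γ^2 - 220)^2 = 4·10164, i.e. γ^4 - 440γ^2 + 48400 - 40656 = 0, i.e. γ^4 - 440γ^2 + 7744 = 0. So γ is a root of x^4 - 440x^2 + 7744. This polynomial is irreducible over Q: it has no rational root (each ±√154 ± √66 is irrational), and any factorization into two quadratics over Q would force √(10164) ∈ Q (pairing opposite roots) or √154, √66 ∈ Q (other pairings), all impossible. Hence [Q(γ):Q] = 4 = [Q(√154, √66):Q], so Q(γ) = Q(√154, √66).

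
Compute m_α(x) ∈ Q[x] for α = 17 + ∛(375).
m_α(x) = x^3 - 51x^2 + 867x - 5288

Set β = α - 17 = ∛(375), so β^3 = 375. Then (α - 17)^3 - 375 = 0, i.e. α is a root of g(x) = (x - 17)^3 - 375 = x^3 - 51x^2 + 867x - 5288. Since g(x) = h(x - 17) where h(x) = x^3 - 375, and h is irreducible over Q (because 375 is not a perfect cube, so h has no rational root, and a monic cubic with no rational root is irreducible), g is also irreducible (irreducibility is preserved under the substitution x → x - 17). Hence m_α(x) = x^3 - 51x^2 + 867x - 5288.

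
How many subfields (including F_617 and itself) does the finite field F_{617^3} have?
F_{617^3} has 2 subfields

The subfields of F_{p^n} are exactly the fields F_{p^d} for d | n (each is the fixed field of the unique index-d subgroup of Gal(F_{p^n}/F_p) ≅ Z/nZ). The divisors of n = 3 are {1, 3}, giving 2 subfields: F_{617^1}, F_{617^3}.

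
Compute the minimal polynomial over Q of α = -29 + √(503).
m_α(x) = x^2 + 58x + 338

From α + 29 = √(503), squaring gives (α + 29)^2 = 503, i.e. α^2 + 58α + 841 = 503, so α^2 + 58α + 338 = 0. The discriminant of x^2 + 58x + 338 is (58)^2 - 4·(338) = 3364 - 1352 = 2012, and 4·(503) is not a perfect square in Q since 503 is squarefree and ≠ 1. Hence x^2 + 58x + 338 is irreducible over Q and is the minimal polynomial of α.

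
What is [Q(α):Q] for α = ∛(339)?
[Q(α):Q] = 3

The minimal polynomial of α is x^3 - 339, irreducible over Q since 339 is not a perfect cube (so x^3 - 339 has no rational root). Hence [Q(α):Q] = deg(m_α) = 3.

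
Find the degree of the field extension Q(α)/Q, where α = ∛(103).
[Q(α):Q] = 3

The minimal polynomial of α is x^3 - 103, irreducible over Q since 103 is not a perfect cube (so x^3 - 103 has no rational root). Hence [Q(α):Q] = deg(m_α) = 3.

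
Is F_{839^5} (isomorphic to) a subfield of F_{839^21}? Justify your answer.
No: F_{839^5} is not a subfield of F_{839^21}

F_{p^m} embeds in F_{p^n} iff m | n. Here 5 ∤ 21 (since 21 = 4·5 + 1 with remainder 1 ≠ 0), so F_{839^5} is not a subfield of F_{839^21}. Equivalently: if it were, the tower law would give 5 = [F_{839^5}:F_839] dividing [F_{839^21}:F_839] = 21, contradiction.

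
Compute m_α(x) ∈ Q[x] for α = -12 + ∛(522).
m_α(x) = x^3 + 36x^2 + 432x + 1206

Set β = α + 12 = ∛(522), so β^3 = 522. Then (α + 12)^3 - 522 = 0, i.e. α is a root of g(x) = (x + 12)^3 - 522 = x^3 + 36x^2 + 432x + 1206. Since g(x) = h(x + 12) where h(x) = x^3 - 522, and h is irreducible over Q (because 522 is not a perfect cube, so h has no rational root, and a monic cubic with no rational root is irreducible), g is also irreducible (irreducibility is preserved under the substitution x → x + 12). Hence m_α(x) = x^3 + 36x^2 + 432x + 1206.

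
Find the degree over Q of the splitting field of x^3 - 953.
[K : Q] = 6

The roots of x^3 - 953 are ∛953, ω∛953, ω^2∛953 where ω = e^(2πi/3) is a primitive cube root of unity, so K = Q(∛953, ω). Now [Q(∛953):Q] = 3 (since 953 is not a perfect cube, x^3 - 953 is irreducible) and [Q(ω):Q] = 2. Both 2 and 3 divide [K:Q], and [K:Q] ≤ 3·2 = 6, so [K:Q] = 6. (Equivalently: Q(∛953) ⊂ R but ω ∉ R, so [K : Q(∛953)] = 2.)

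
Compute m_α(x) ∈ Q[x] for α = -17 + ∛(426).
m_α(x) = x^3 + 51x^2 + 867x + 4487

Set β = α + 17 = ∛(426), so β^3 = 426. Then (α + 17)^3 - 426 = 0, i.e. α is a root of g(x) = (x + 17)^3 - 426 = x^3 + 51x^2 + 867x + 4487. Since g(x) = h(x + 17) where h(x) = x^3 - 426, and h is irreducible over Q (because 426 is not a perfect cube, so h has no rational root, and a monic cubic with no rational root is irreducible), g is also irreducible (irreducibility is preserved under the substitution x → x + 17). Hence m_α(x) = x^3 + 51x^2 + 867x + 4487.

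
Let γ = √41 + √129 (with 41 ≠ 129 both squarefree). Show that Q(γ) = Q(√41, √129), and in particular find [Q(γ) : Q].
[Q(γ) : Q] = 4 (equivalently, Q(γ) = Q(√41, √129))

Obviously Q(γ) ⊆ Q(√41, √129), and [Q(√41, √129):Q] = 4 (since 41, 129 are distinct squarefree integers > 1 with 5289 not a perfect square). To show equality we compute the minimal polynomial of γ. From γ = √41 + √129: γ^2 = 41 + 2√(5289) + 129 = 170 + 2√(5289), so γ^2 - 170 = 2√(5289); squaring, (γ^2 - 170)^2 = 4·5289, i.e. γ^4 - 340γ^2 + 28900 - 21156 = 0, i.e. γ^4 - 340γ^2 + 7744 = 0. So γ is a root of x^4 - 340x^2 + 7744. This polynomial is irreducible over Q: it has no rational root (each ±√41 ± √129 is irrational), and any factorization into two quadratics over Q would force √(5289) ∈ Q (pairing opposite roots) or √41, √129 ∈ Q (other pairings), all impossible. Hence [Q(γ):Q] = 4 = [Q(√41, √129):Q], so Q(γ) = Q(√41, √129).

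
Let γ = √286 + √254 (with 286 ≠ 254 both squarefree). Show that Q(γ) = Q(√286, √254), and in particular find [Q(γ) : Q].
[Q(γ) : Q] = 4 (equivalently, Q(γ) = Q(√286, √254))

Obviously Q(γ) ⊆ Q(√286, √254), and [Q(√286, √254):Q] = 4 (since 286, 254 are distinct squarefree integers > 1 with 72644 not a perfect square). To show equality we compute the minimal polynomial of γ. From γ = √286 + √254: γ^2 = 286 + 2√(72644) + 254 = 540 + 2√(72644), so γ^2 - 540 = 2√(72644); squaring, (γ^2 - 540)^2 = 4·72644, i.e. γ^4 - 1080γ^2 + 291600 - 290576 = 0, i.e. γ^4 - 1080γ^2 + 1024 = 0. So γ is a root of x^4 - 1080x^2 + 1024. This polynomial is irreducible over Q: it has no rational root (each ±√286 ± √254 is irrational), and any factorization into two quadratics over Q would force √(72644) ∈ Q (pairing opposite roots) or √286, √254 ∈ Q (other pairings), all impossible. Hence [Q(γ):Q] = 4 = [Q(√286, √254):Q], so Q(γ) = Q(√286, √254).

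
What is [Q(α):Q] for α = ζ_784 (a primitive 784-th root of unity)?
[Q(α):Q] = 336

The minimal polynomial of ζ_784 over Q is the 784-th cyclotomic polynomial Φ_784(x), which is irreducible over Q and has degree φ(784) = 336. Hence [Q(α):Q] = φ(784) = 336.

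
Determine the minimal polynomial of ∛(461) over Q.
m_α(x) = x^3 - 461

α satisfies α^3 = 461, so x^3 - 461 annihilates α. By the rational root test, a rational root p/q (in lowest terms) of x^3 - 461 would satisfy p^3 = 461 q^3, forcing q = 1 and p^3 = 461; but 461 is not a perfect cube, contradiction. A monic cubic over Q with no rational root is irreducible (any nontrivial factorization would include a linear factor). Hence x^3 - 461 is the minimal polynomial of α, and in particular [Q(α):Q] = 3.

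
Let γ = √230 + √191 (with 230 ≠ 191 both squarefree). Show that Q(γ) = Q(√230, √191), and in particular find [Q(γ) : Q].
[Q(γ) : Q] = 4 (equivalently, Q(γ) = Q(√230, √191))

Obviously Q(γ) ⊆ Q(√230, √191), and [Q(√230, √191):Q] = 4 (since 230, 191 are distinct squarefree integers > 1 with 43930 not a perfect square). To show equality we compute the minimal polynomial of γ. From γ = √230 + √191: γ^2 = 230 + 2√(43930) + 191 = 421 + 2√(43930), so γ^2 - 421 = 2√(43930); squaring, (γ^2 - 421)^2 = 4·43930, i.e. γ^4 - 842γ^2 + 177241 - 175720 = 0, i.e. γ^4 - 842γ^2 + 1521 = 0. So γ is a root of x^4 - 842x^2 + 1521. This polynomial is irreducible over Q: it has no rational root (each ±√230 ± √191 is irrational), and any factorization into two quadratics over Q would force √(43930) ∈ Q (pairing opposite roots) or √230, √191 ∈ Q (other pairings), all impossible. Hence [Q(γ):Q] = 4 = [Q(√230, √191):Q], so Q(γ) = Q(√230, √191).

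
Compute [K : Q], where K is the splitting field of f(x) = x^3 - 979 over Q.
[K : Q] = 6

The roots of x^3 - 979 are ∛979, ω∛979, ω^2∛979 where ω = e^(2πi/3) is a primitive cube root of unity, so K = Q(∛979, ω). Now [Q(∛979):Q] = 3 (since 979 is not a perfect cube, x^3 - 979 is irreducible) and [Q(ω):Q] = 2. Both 2 and 3 divide [K:Q], and [K:Q] ≤ 3·2 = 6, so [K:Q] = 6. (Equivalently: Q(∛979) ⊂ R but ω ∉ R, so [K : Q(∛979)] = 2.)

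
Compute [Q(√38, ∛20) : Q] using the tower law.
[Q(√38, ∛20) : Q] = 6

Let L = Q(√38, ∛20). Since Q(√38) ⊂ L and [Q(√38):Q] = 2, the tower law gives 2 | [L:Q]. Likewise Q(∛20) ⊂ L with [Q(∛20):Q] = 3 (because 20 is not a perfect cube), so 3 | [L:Q]. As gcd(2,3) = 1, [L:Q] is divisible by 6. Conversely L is generated over Q by √38 and ∛20, so [L:Q] ≤ 2·3 = 6. Therefore [Q(√38, ∛20) : Q] = 6.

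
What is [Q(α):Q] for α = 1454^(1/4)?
[Q(α):Q] = 4

α is a root of x^4 - 1454. By Eisenstein's criterion at the prime p = 2 (which divides the constant term 1454 but p^2 = 4 does not, since 1454 is squarefree), x^4 - 1454 is irreducible over Q. Hence [Q(α):Q] = 4.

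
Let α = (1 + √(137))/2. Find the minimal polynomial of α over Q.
m_α(x) = x^2 - x - 34

From 2α - 1 = √(137), squaring gives (2α - 1)^2 = 137, i.e. 4α^2 - 4α + 1 = 137, so α^2 - α + (1 - 137)/4 = 0. Since 137 ≡ 1 (mod 4), (1 - 137)/4 = -34 ∈ Z. The polynomial x^2 - x - 34 has discriminant 1 - 4·(-34) = 137, which is not a perfect square in Q (d = 137 is squarefree and ≠ 1), so x^2 - x - 34 is irreducible over Q. It is the minimal polynomial of α.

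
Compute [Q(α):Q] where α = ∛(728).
[Q(α):Q] = 3

The minimal polynomial of α is x^3 - 728, irreducible over Q since 728 is not a perfect cube (so x^3 - 728 has no rational root). Hence [Q(α):Q] = deg(m_α) = 3.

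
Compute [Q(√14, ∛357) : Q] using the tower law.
[Q(√14, ∛357) : Q] = 6

Let L = Q(√14, ∛357). Since Q(√14) ⊂ L and [Q(√14):Q] = 2, the tower law gives 2 | [L:Q]. Likewise Q(∛357) ⊂ L with [Q(∛357):Q] = 3 (because 357 is not a perfect cube), so 3 | [L:Q]. As gcd(2,3) = 1, [L:Q] is divisible by 6. Conversely L is generated over Q by √14 and ∛357, so [L:Q] ≤ 2·3 = 6. Therefore [Q(√14, ∛357) : Q] = 6.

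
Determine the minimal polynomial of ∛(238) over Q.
m_α(x) = x^3 - 238

α satisfies α^3 = 238, so x^3 - 238 annihilates α. By the rational root test, a rational root p/q (in lowest terms) of x^3 - 238 would satisfy p^3 = 238 q^3, forcing q = 1 and p^3 = 238; but 238 is not a perfect cube, contradiction. A monic cubic over Q with no rational root is irreducible (any nontrivial factorization would include a linear factor). Hence x^3 - 238 is the minimal polynomial of α, and in particular [Q(α):Q] = 3.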